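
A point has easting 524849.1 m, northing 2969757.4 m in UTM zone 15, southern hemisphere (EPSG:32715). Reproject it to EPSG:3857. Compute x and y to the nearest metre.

x -10297342 m, y -9198986 m

Unproject from UTM 15S (λ₀ = -93°) → φ = -63.39989988°, λ = -92.50260066°.
Web Mercator (R = 6378137 m): x = -10297342.403 m, y = -9198985.860 m.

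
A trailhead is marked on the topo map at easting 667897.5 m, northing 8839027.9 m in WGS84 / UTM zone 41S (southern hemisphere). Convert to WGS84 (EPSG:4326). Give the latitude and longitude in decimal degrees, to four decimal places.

Zone 41S: λ₀ = 63°, k₀ = 0.9996, false easting 500000 m, false northing 10000000 m.
Meridian distance M = (N − FN)/k₀ = -1161436.7 m.
Inverse transverse Mercator on WGS84 gives φ = -10.49880014°, λ = 64.53419975°.

lat -10.4988°, lon 64.5342°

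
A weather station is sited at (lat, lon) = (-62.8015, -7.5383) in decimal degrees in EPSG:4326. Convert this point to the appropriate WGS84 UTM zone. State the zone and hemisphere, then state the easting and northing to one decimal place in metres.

Longitude -7.5383° lies in the 6° band [-12°, -6°), giving zone 29; latitude is south of the equator, so 29S.
Zone 29 central meridian λ₀ = 6×29 − 183 = -9°; Δλ = +1.4617°.
Transverse Mercator on WGS84 with k₀ = 0.9996 gives E = 574536.405 m, N = 3035681.057 m.

Zone 29S: E 574536.4 m, N 3035681.1 m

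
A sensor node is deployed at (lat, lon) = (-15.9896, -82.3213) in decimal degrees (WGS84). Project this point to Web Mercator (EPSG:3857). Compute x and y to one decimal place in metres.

Web Mercator is spherical with R = a = 6378137 m.
x = R·λ = 6378137 × -1.436777730 = -9163965.197 m.
y = R·ln tan(π/4 + φ/2) = 6378137 × -0.282765707 = -1803518.419 m.

x -9163965.2 m, y -1803518.4 m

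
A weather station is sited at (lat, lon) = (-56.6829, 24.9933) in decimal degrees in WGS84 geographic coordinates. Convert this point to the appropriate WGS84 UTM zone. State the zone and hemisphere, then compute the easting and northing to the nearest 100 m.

Longitude 24.9933° lies in the 6° band [24°, 30°), giving zone 35; latitude is south of the equator, so 35S.
Zone 35 central meridian λ₀ = 6×35 − 183 = 27°; Δλ = -2.0067°.
Transverse Mercator on WGS84 with k₀ = 0.9996 gives E = 377072.271 m, N = 3716112.100 m.

Zone 35S: E 377100 m, N 3716100 m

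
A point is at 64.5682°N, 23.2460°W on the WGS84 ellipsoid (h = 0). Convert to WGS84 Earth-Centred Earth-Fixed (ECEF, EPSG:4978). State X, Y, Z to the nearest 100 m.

WGS84: a = 6378137 m, e² = 0.006694380; N(φ) = a/√(1−e²sin²φ) = 6395620.402 m.
X = (N+h)·cosφ·cosλ = 2523547.138 m; Y = (N+h)·cosφ·sinλ = -1083992.724 m; Z = (N(1−e²)+h)·sinφ = 5737200.321 m.

X 2523500 m, Y -1084000 m, Z 5737200 m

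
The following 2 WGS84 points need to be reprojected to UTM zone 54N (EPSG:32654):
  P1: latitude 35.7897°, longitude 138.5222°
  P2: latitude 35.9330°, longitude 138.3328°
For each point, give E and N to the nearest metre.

P1: E 276068 m, N 3963456 m; P2: E 259381 m, N 3979805 m

UTM zone 54N: λ₀ = 141°, k₀ = 0.9996.
P1 (35.7897°, 138.5222°) → (276068.129, 3963456.240) m.
P2 (35.9330°, 138.3328°) → (259381.154, 3979805.235) m.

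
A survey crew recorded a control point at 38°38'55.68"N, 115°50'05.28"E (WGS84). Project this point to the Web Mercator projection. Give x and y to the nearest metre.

Web Mercator is spherical with R = a = 6378137 m.
x = R·λ = 6378137 × 2.021698648 = 12894670.952 m.
y = R·ln tan(π/4 + φ/2) = 6378137 × 0.732422228 = 4671489.313 m.

x 12894671 m, y 4671489 m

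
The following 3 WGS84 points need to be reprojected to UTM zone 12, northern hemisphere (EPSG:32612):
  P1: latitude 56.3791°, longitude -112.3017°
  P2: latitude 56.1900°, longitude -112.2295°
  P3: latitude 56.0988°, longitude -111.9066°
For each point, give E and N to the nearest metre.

P1: E 419615 m, N 6249034 m; P2: E 423698 m, N 6227907 m; P3: E 443603 m, N 6217446 m

UTM zone 12N: λ₀ = -111°, k₀ = 0.9996.
P1 (56.3791°, -112.3017°) → (419614.975, 6249034.129) m.
P2 (56.1900°, -112.2295°) → (423697.624, 6227906.673) m.
P3 (56.0988°, -111.9066°) → (443602.560, 6217446.201) m.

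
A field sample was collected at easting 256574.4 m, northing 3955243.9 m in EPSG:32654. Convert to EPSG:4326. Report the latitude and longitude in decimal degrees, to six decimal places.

lat 35.711100°, lon 138.309200°

Zone 54N: λ₀ = 141°, k₀ = 0.9996, false easting 500000 m.
Meridian distance M = (N − FN)/k₀ = 3956826.6 m.
Inverse transverse Mercator on WGS84 gives φ = 35.71110027°, λ = 138.30919992°.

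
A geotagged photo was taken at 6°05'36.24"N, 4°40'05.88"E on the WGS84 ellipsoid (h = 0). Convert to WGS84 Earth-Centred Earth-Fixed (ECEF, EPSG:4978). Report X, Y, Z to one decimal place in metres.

WGS84: a = 6378137 m, e² = 0.006694380; N(φ) = a/√(1−e²sin²φ) = 6378377.566 m.
X = (N+h)·cosφ·cosλ = 6321300.588 m; Y = (N+h)·cosφ·sinλ = 516184.649 m; Z = (N(1−e²)+h)·sinφ = 672529.279 m.

X 6321300.6 m, Y 516184.6 m, Z 672529.3 m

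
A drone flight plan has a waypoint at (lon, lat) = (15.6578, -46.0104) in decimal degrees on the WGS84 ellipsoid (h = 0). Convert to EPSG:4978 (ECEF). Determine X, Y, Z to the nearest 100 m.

X 4272800 m, Y 1197600 m, Z -4566100 m

WGS84: a = 6378137 m, e² = 0.006694380; N(φ) = a/√(1−e²sin²φ) = 6389216.626 m.
X = (N+h)·cosφ·cosλ = 4272816.803 m; Y = (N+h)·cosφ·sinλ = 1197639.637 m; Z = (N(1−e²)+h)·sinφ = -4566050.473 m.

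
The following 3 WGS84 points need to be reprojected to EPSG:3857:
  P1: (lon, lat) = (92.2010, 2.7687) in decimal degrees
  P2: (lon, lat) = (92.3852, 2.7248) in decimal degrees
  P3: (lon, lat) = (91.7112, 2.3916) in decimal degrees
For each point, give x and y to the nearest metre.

P1: x 10263768 m, y 308330 m; P2: x 10284273 m, y 303438 m; P3: x 10209244 m, y 266309 m

Web Mercator: x = R·λ, y = R·ln tan(π/4+φ/2), R = 6378137 m.
P1 (2.7687°, 92.2010°) → (10263768.371, 308330.295) m.
P2 (2.7248°, 92.3852°) → (10284273.421, 303437.748) m.
P3 (2.3916°, 91.7112°) → (10209244.084, 266309.039) m.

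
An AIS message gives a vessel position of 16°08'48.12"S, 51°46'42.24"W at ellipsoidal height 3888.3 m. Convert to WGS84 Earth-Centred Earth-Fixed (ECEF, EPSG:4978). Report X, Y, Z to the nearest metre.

WGS84: a = 6378137 m, e² = 0.006694380; N(φ) = a/√(1−e²sin²φ) = 6379788.724 m.
X = (N+h)·cosφ·cosλ = 3793809.365 m; Y = (N+h)·cosφ·sinλ = -4817333.670 m; Z = (N(1−e²)+h)·sinφ = -1763408.459 m.

X 3793809 m, Y -4817334 m, Z -1763408 m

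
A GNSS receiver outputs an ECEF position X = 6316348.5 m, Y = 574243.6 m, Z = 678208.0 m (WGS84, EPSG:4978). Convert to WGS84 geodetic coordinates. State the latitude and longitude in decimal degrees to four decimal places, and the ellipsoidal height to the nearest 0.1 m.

lat 6.1444°, lon 5.1947°, h 662.2 m

λ = atan2(Y, X) = 5.19469971°; p = √(X²+Y²) = 6342398.1 m.
Bowring's method on WGS84 (a = 6378137 m, b = 6356752.314 m) gives φ = 6.14440035°, h = 662.244 m.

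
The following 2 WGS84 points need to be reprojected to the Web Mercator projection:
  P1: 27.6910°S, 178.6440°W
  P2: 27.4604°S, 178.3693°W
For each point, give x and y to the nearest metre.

Web Mercator: x = R·λ, y = R·ln tan(π/4+φ/2), R = 6378137 m.
P1 (-27.6910°, -178.6440°) → (-19886559.113, -3210071.521) m.
P2 (-27.4604°, -178.3693°) → (-19855979.649, -3181111.343) m.

P1: x -19886559 m, y -3210072 m; P2: x -19855980 m, y -3181111 m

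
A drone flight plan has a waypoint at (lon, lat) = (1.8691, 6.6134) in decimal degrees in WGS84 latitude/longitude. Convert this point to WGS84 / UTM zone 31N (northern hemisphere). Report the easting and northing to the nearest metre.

Zone 31 central meridian λ₀ = 6×31 − 183 = 3°; Δλ = -1.1309°.
Transverse Mercator on WGS84 with k₀ = 0.9996 gives E = 374983.002 m, N = 731154.029 m.

E 374983 m, N 731154 m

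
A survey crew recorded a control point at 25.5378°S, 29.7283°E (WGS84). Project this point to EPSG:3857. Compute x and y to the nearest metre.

Web Mercator is spherical with R = a = 6378137 m.
x = R·λ = 6378137 × 0.518856716 = 3309339.218 m.
y = R·ln tan(π/4 + φ/2) = 6378137 × -0.461254940 = -2941947.198 m.

x 3309339 m, y -2941947 m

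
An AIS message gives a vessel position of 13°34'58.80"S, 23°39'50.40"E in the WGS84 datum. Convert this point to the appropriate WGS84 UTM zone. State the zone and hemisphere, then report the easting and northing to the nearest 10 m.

Longitude 23.6640° lies in the 6° band [18°, 24°), giving zone 34; latitude is south of the equator, so 34S.
Zone 34 central meridian λ₀ = 6×34 − 183 = 21°; Δλ = +2.6640°.
Transverse Mercator on WGS84 with k₀ = 0.9996 gives E = 788291.649 m, N = 8496816.184 m.

Zone 34S: E 788290 m, N 8496820 m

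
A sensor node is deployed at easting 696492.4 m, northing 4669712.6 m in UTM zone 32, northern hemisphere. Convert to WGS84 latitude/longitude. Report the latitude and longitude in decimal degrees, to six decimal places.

Zone 32N: λ₀ = 9°, k₀ = 0.9996, false easting 500000 m.
Meridian distance M = (N − FN)/k₀ = 4671581.2 m.
Inverse transverse Mercator on WGS84 gives φ = 42.15489969°, λ = 11.37829955°.

lat 42.154900°, lon 11.378300°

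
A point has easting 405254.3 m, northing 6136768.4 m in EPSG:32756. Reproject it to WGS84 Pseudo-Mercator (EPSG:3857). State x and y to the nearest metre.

x 16916433 m, y -4151264 m

Unproject from UTM 56S (λ₀ = 153°) → φ = -34.90709988°, λ = 151.96290030°.
Web Mercator (R = 6378137 m): x = 16916432.681 m, y = -4151263.545 m.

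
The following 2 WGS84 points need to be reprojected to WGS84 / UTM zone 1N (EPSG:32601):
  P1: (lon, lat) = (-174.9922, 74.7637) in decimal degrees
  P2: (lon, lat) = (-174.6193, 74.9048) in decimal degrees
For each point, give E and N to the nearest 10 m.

P1: E 558890 m, N 8298240 m; P2: E 569190 m, N 8314370 m

UTM zone 1N: λ₀ = -177°, k₀ = 0.9996.
P1 (74.7637°, -174.9922°) → (558887.757, 8298237.856) m.
P2 (74.9048°, -174.6193°) → (569188.482, 8314373.092) m.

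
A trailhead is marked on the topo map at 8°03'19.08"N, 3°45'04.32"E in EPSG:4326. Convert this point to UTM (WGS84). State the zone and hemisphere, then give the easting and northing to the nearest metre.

Zone 31N: E 582773 m, N 890487 m

Longitude 3.7512° lies in the 6° band [0°, 6°), giving zone 31; latitude is north of the equator, so 31N.
Zone 31 central meridian λ₀ = 6×31 − 183 = 3°; Δλ = +0.7512°.
Transverse Mercator on WGS84 with k₀ = 0.9996 gives E = 582772.730 m, N = 890487.399 m.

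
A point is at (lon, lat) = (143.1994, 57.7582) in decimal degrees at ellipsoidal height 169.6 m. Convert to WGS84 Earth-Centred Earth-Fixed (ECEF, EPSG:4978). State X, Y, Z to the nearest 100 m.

X -2731200 m, Y 2043300 m, Z 5371600 m

WGS84: a = 6378137 m, e² = 0.006694380; N(φ) = a/√(1−e²sin²φ) = 6393464.707 m.
X = (N+h)·cosφ·cosλ = -2731243.016 m; Y = (N+h)·cosφ·sinλ = 2043275.434 m; Z = (N(1−e²)+h)·sinφ = 5371561.980 m.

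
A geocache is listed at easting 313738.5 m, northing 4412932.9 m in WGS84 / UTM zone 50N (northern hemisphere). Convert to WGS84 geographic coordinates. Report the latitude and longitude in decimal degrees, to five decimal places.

lat 39.84600°, lon 114.82290°

Zone 50N: λ₀ = 117°, k₀ = 0.9996, false easting 500000 m.
Meridian distance M = (N − FN)/k₀ = 4414698.8 m.
Inverse transverse Mercator on WGS84 gives φ = 39.84599985°, λ = 114.82290020°.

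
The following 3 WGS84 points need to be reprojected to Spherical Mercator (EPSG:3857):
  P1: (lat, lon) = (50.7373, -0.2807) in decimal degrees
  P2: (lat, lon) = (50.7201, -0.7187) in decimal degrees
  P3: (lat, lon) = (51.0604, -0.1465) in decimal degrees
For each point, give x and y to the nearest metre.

Web Mercator: x = R·λ, y = R·ln tan(π/4+φ/2), R = 6378137 m.
P1 (50.7373°, -0.2807°) → (-31247.381, 6574956.030) m.
P2 (50.7201°, -0.7187°) → (-80005.318, 6571931.203) m.
P3 (51.0604°, -0.1465°) → (-16308.305, 6631984.746) m.

P1: x -31247 m, y 6574956 m; P2: x -80005 m, y 6571931 m; P3: x -16308 m, y 6631985 m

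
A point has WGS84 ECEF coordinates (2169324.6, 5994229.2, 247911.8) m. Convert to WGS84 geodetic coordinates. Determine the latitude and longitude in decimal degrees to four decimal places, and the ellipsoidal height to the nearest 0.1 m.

λ = atan2(Y, X) = 70.10469959°; p = √(X²+Y²) = 6374696.3 m.
Bowring's method on WGS84 (a = 6378137 m, b = 6356752.314 m) gives φ = 2.24210028°, h = 1410.578 m.

lat 2.2421°, lon 70.1047°, h 1410.6 m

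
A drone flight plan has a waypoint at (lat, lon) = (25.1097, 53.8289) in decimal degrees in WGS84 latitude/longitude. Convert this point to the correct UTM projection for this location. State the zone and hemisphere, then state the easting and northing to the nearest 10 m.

Zone 39N: E 785280 m, N 2780080 m

Longitude 53.8289° lies in the 6° band [48°, 54°), giving zone 39; latitude is north of the equator, so 39N.
Zone 39 central meridian λ₀ = 6×39 − 183 = 51°; Δλ = +2.8289°.
Transverse Mercator on WGS84 with k₀ = 0.9996 gives E = 785284.177 m, N = 2780084.998 m.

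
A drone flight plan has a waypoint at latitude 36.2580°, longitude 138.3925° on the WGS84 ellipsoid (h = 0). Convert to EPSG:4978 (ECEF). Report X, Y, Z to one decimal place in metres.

WGS84: a = 6378137 m, e² = 0.006694380; N(φ) = a/√(1−e²sin²φ) = 6385617.541 m.
X = (N+h)·cosφ·cosλ = -3850054.235 m; Y = (N+h)·cosφ·sinλ = 3419139.441 m; Z = (N(1−e²)+h)·sinφ = 3751314.282 m.

X -3850054.2 m, Y 3419139.4 m, Z 3751314.3 m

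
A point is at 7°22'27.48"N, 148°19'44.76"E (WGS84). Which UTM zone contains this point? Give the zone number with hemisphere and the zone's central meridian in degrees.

Zone 55N, central meridian 147°

UTM zone = ⌊(λ + 180)/6⌋ + 1; 148.3291° ∈ [144°, 150°) → zone 55.
Hemisphere: N (φ ≥ 0).
Central meridian λ₀ = 6×55 − 183 = 147°.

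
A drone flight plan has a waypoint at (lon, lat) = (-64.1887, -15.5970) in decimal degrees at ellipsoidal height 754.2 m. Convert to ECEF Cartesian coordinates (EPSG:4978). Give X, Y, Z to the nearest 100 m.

WGS84: a = 6378137 m, e² = 0.006694380; N(φ) = a/√(1−e²sin²φ) = 6379680.884 m.
X = (N+h)·cosφ·cosλ = 2675797.814 m; Y = (N+h)·cosφ·sinλ = -5532368.844 m; Z = (N(1−e²)+h)·sinφ = -1704020.808 m.

X 2675800 m, Y -5532400 m, Z -1704000 m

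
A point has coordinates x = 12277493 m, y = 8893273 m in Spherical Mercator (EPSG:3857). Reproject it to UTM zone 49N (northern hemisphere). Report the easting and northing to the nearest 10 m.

Web Mercator inverse (R = 6378137 m) → φ = 62.14359882°, λ = 110.29059613°.
UTM 49N forward: E = 463018.883 m, N = 6890379.782 m.

E 463020 m, N 6890380 m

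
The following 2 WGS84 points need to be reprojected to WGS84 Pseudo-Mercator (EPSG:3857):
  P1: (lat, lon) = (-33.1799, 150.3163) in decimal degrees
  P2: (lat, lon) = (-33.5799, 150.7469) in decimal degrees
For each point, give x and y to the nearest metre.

P1: x 16733134 m, y -3919207 m; P2: x 16781068 m, y -3972531 m

Web Mercator: x = R·λ, y = R·ln tan(π/4+φ/2), R = 6378137 m.
P1 (-33.1799°, 150.3163°) → (16733133.974, -3919207.097) m.
P2 (-33.5799°, 150.7469°) → (16781068.147, -3972531.388) m.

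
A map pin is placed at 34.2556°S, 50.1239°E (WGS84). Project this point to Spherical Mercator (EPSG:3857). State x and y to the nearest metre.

x 5579767 m, y -4063175 m

Web Mercator is spherical with R = a = 6378137 m.
x = R·λ = 6378137 × 0.874827089 = 5579767.025 m.
y = R·ln tan(π/4 + φ/2) = 6378137 × -0.637047262 = -4063174.715 m.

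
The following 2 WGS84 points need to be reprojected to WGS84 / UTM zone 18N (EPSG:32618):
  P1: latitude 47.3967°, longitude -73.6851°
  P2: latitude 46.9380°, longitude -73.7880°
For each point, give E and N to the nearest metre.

UTM zone 18N: λ₀ = -75°, k₀ = 0.9996.
P1 (47.3967°, -73.6851°) → (599222.998, 5250087.587) m.
P2 (46.9380°, -73.7880°) → (592249.078, 5198987.218) m.

P1: E 599223 m, N 5250088 m; P2: E 592249 m, N 5198987 m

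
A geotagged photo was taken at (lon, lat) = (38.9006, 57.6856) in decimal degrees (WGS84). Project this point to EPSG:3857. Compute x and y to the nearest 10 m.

x 4330390 m, y 7901560 m

Web Mercator is spherical with R = a = 6378137 m.
x = R·λ = 6378137 × 0.678943551 = 4330394.984 m.
y = R·ln tan(π/4 + φ/2) = 6378137 × 1.238850763 = 7901559.889 m.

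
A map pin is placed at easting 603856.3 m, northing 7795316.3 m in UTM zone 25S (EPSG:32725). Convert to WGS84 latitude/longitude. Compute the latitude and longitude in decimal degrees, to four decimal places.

lat -19.9358°, lon -32.0076°

Zone 25S: λ₀ = -33°, k₀ = 0.9996, false easting 500000 m, false northing 10000000 m.
Meridian distance M = (N − FN)/k₀ = -2205565.9 m.
Inverse transverse Mercator on WGS84 gives φ = -19.93580038°, λ = -32.00759963°.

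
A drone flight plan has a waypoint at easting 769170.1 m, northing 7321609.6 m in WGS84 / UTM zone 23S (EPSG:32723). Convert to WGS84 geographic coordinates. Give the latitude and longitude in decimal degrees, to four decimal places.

lat -24.1952°, lon -42.3502°

Zone 23S: λ₀ = -45°, k₀ = 0.9996, false easting 500000 m, false northing 10000000 m.
Meridian distance M = (N − FN)/k₀ = -2679462.2 m.
Inverse transverse Mercator on WGS84 gives φ = -24.19520012°, λ = -42.35019981°.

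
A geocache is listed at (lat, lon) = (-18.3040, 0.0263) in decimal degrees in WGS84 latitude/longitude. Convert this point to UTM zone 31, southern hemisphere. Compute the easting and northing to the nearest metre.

E 185626 m, N 7973617 m

Zone 31 central meridian λ₀ = 6×31 − 183 = 3°; Δλ = -2.9737°.
Transverse Mercator on WGS84 with k₀ = 0.9996 gives E = 185626.080 m, N = 7973616.779 m.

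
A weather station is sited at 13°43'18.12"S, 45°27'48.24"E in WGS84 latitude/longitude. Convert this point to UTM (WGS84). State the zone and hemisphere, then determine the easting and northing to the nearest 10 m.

Zone 38S: E 550100 m, N 8483000 m

Longitude 45.4634° lies in the 6° band [42°, 48°), giving zone 38; latitude is south of the equator, so 38S.
Zone 38 central meridian λ₀ = 6×38 − 183 = 45°; Δλ = +0.4634°.
Transverse Mercator on WGS84 with k₀ = 0.9996 gives E = 550103.050 m, N = 8483003.880 m.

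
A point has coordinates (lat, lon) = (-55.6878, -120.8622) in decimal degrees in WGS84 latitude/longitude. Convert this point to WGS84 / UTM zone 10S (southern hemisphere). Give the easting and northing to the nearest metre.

Zone 10 central meridian λ₀ = 6×10 − 183 = -123°; Δλ = +2.1378°.
Transverse Mercator on WGS84 with k₀ = 0.9996 gives E = 634391.375 m, N = 3826595.269 m.

E 634391 m, N 3826595 m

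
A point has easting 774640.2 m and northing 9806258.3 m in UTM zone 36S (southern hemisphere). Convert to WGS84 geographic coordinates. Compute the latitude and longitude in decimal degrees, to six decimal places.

lat -1.751200°, lon 35.468500°

Zone 36S: λ₀ = 33°, k₀ = 0.9996, false easting 500000 m, false northing 10000000 m.
Meridian distance M = (N − FN)/k₀ = -193819.2 m.
Inverse transverse Mercator on WGS84 gives φ = -1.75119997°, λ = 35.46849996°.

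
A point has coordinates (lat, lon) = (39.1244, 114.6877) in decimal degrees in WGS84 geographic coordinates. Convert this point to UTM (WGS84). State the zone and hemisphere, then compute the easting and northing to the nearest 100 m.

Zone 50N: E 300100 m, N 4333100 m

Longitude 114.6877° lies in the 6° band [114°, 120°), giving zone 50; latitude is north of the equator, so 50N.
Zone 50 central meridian λ₀ = 6×50 − 183 = 117°; Δλ = -2.3123°.
Transverse Mercator on WGS84 with k₀ = 0.9996 gives E = 300113.800 m, N = 4333127.419 m.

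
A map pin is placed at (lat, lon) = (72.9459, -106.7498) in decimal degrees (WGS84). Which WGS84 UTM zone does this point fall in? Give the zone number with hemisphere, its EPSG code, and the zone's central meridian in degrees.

UTM zone = ⌊(λ + 180)/6⌋ + 1; -106.7498° ∈ [-108°, -102°) → zone 13.
Hemisphere: N (φ ≥ 0).
Central meridian λ₀ = 6×13 − 183 = -105°.
EPSG code: 32613.

Zone 13N (EPSG:32613), central meridian -105°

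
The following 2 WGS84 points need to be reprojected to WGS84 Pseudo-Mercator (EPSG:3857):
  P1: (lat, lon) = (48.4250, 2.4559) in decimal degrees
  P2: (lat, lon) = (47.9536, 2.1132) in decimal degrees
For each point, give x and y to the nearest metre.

P1: x 273390 m, y 6177853 m; P2: x 235240 m, y 6099139 m

Web Mercator: x = R·λ, y = R·ln tan(π/4+φ/2), R = 6378137 m.
P1 (48.4250°, 2.4559°) → (273389.537, 6177853.194) m.
P2 (47.9536°, 2.1132°) → (235240.348, 6099138.997) m.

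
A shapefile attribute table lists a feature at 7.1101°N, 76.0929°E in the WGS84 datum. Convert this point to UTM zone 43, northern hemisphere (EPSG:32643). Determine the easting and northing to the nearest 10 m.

Zone 43 central meridian λ₀ = 6×43 − 183 = 75°; Δλ = +1.0929°.
Transverse Mercator on WGS84 with k₀ = 0.9996 gives E = 620690.555 m, N = 786062.556 m.

E 620690 m, N 786060 m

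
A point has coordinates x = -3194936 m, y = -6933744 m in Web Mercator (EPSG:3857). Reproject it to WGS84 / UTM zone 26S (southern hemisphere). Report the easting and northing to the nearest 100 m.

E 385200 m, N 4156100 m

Web Mercator inverse (R = 6378137 m) → φ = -52.73290181°, λ = -28.70059841°.
UTM 26S forward: E = 385173.633 m, N = 4156084.953 m.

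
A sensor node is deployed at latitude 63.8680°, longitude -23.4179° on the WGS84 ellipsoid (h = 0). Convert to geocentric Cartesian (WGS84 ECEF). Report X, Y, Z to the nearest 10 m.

X 2584780 m, Y -1119490 m, Z 5703250 m

WGS84: a = 6378137 m, e² = 0.006694380; N(φ) = a/√(1−e²sin²φ) = 6395414.369 m.
X = (N+h)·cosφ·cosλ = 2584782.060 m; Y = (N+h)·cosφ·sinλ = -1119493.949 m; Z = (N(1−e²)+h)·sinφ = 5703249.130 m.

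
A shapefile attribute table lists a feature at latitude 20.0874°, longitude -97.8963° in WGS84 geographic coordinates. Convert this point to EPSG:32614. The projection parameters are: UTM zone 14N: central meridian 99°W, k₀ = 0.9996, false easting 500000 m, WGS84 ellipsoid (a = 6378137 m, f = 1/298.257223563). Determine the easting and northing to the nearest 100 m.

Zone 14 central meridian λ₀ = 6×14 − 183 = -99°; Δλ = +1.1037°.
Transverse Mercator on WGS84 with k₀ = 0.9996 gives E = 615394.425 m, N = 2221534.798 m.

E 615400 m, N 2221500 m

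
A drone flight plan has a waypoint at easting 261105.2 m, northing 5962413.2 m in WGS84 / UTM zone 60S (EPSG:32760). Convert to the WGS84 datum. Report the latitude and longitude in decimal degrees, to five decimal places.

Zone 60S: λ₀ = 177°, k₀ = 0.9996, false easting 500000 m, false northing 10000000 m.
Meridian distance M = (N − FN)/k₀ = -4039202.5 m.
Inverse transverse Mercator on WGS84 gives φ = -36.45379987°, λ = 174.33429961°.

lat -36.45380°, lon 174.33430°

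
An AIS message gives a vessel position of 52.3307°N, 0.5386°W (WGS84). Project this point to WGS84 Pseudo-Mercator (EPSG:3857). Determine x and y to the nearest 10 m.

Web Mercator is spherical with R = a = 6378137 m.
x = R·λ = 6378137 × -0.009400343 = -59956.678 m.
y = R·ln tan(π/4 + φ/2) = 6378137 × 1.075571527 = 6860142.554 m.

x -59960 m, y 6860140 m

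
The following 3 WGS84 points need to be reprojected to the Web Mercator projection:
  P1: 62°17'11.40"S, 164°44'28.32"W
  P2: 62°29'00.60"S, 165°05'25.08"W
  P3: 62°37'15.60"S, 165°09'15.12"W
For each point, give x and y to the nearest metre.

Web Mercator: x = R·λ, y = R·ln tan(π/4+φ/2), R = 6378137 m.
P1 (-62.2865°, -164.7412°) → (-18338906.497, -8927398.440) m.
P2 (-62.4835°, -165.0903°) → (-18377768.131, -8974709.559) m.
P3 (-62.6210°, -165.1542°) → (-18384881.446, -9007916.650) m.

P1: x -18338906 m, y -8927398 m; P2: x -18377768 m, y -8974710 m; P3: x -18384881 m, y -9007917 m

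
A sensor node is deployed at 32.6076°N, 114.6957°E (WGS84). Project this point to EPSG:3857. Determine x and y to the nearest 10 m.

x 12767870 m, y 3843330 m

Web Mercator is spherical with R = a = 6378137 m.
x = R·λ = 6378137 × 2.001817603 = 12767866.920 m.
y = R·ln tan(π/4 + φ/2) = 6378137 × 0.602579484 = 3843334.504 m.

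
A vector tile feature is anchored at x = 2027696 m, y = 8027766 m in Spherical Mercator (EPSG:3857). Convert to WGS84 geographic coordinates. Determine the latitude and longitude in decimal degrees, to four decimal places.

lat 58.2866°, lon 18.2151°

R = 6378137 m. λ = x/R = 18.21510308°.
φ = 2·arctan(exp(y/R)) − 90° = 2·arctan(3.52062) − 90° = 58.28660109°.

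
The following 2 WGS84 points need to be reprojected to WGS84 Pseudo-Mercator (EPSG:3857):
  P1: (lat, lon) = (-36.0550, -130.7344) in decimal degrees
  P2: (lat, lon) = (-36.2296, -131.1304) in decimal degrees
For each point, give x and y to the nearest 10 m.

Web Mercator: x = R·λ, y = R·ln tan(π/4+φ/2), R = 6378137 m.
P1 (-36.0550°, -130.7344°) → (-14553286.837, -4308191.929) m.
P2 (-36.2296°, -131.1304°) → (-14597369.356, -4332260.143) m.

P1: x -14553290 m, y -4308190 m; P2: x -14597370 m, y -4332260 m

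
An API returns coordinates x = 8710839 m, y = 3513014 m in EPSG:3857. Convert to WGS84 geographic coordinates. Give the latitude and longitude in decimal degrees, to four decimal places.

R = 6378137 m. λ = x/R = 78.25079811°.
φ = 2·arctan(exp(y/R)) − 90° = 2·arctan(1.73462) − 90° = 30.07360039°.

lat 30.0736°, lon 78.2508°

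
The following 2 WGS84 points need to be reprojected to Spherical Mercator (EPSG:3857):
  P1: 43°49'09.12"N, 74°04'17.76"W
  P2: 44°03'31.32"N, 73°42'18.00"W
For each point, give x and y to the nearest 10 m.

Web Mercator: x = R·λ, y = R·ln tan(π/4+φ/2), R = 6378137 m.
P1 (43.8192°, -74.0716°) → (-8245612.794, 5437505.465) m.
P2 (44.0587°, -73.7050°) → (-8204803.069, 5474530.642) m.

P1: x -8245610 m, y 5437510 m; P2: x -8204800 m, y 5474530 m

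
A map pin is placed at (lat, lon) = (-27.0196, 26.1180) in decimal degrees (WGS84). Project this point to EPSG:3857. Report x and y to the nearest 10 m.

Web Mercator is spherical with R = a = 6378137 m.
x = R·λ = 6378137 × 0.455845094 = 2907442.461 m.
y = R·ln tan(π/4 + φ/2) = 6378137 × -0.490099338 = -3125920.724 m.

x 2907440 m, y -3125920 m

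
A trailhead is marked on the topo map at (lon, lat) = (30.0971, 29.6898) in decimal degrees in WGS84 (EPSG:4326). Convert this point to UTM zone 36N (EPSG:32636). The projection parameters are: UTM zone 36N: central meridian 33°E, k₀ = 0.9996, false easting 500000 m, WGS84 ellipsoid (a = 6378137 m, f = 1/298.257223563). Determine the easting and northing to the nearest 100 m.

E 219100 m, N 3287900 m

Zone 36 central meridian λ₀ = 6×36 − 183 = 33°; Δλ = -2.9029°.
Transverse Mercator on WGS84 with k₀ = 0.9996 gives E = 219093.718 m, N = 3287940.025 m.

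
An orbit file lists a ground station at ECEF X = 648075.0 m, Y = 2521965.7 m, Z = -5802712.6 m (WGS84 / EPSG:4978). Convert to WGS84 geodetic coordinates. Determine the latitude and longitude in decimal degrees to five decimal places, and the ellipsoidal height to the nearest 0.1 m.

λ = atan2(Y, X) = 75.58840032°; p = √(X²+Y²) = 2603903.3 m.
Bowring's method on WGS84 (a = 6378137 m, b = 6356752.314 m) gives φ = -65.97580037°, h = -149.867 m.

lat -65.97580°, lon 75.58840°, h -149.9 m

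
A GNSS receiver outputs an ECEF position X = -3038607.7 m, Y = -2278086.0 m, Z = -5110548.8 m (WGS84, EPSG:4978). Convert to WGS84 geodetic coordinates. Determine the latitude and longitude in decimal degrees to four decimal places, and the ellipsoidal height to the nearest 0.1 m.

λ = atan2(Y, X) = -143.14060006°; p = √(X²+Y²) = 3797737.8 m.
Bowring's method on WGS84 (a = 6378137 m, b = 6356752.314 m) gives φ = -53.56730029°, h = 2808.378 m.

lat -53.5673°, lon -143.1406°, h 2808.4 m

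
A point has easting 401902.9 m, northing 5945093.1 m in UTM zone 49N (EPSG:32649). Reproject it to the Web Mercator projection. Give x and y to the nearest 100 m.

x 12191300 m, y 7103300 m

Unproject from UTM 49N (λ₀ = 111°) → φ = 53.64540006°, λ = 109.51599974°.
Web Mercator (R = 6378137 m): x = 12191265.325 m, y = 7103283.306 m.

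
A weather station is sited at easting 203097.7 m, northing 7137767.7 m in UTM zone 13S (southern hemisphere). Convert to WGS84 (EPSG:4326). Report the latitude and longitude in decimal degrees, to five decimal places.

lat -25.84830°, lon -107.96210°

Zone 13S: λ₀ = -105°, k₀ = 0.9996, false easting 500000 m, false northing 10000000 m.
Meridian distance M = (N − FN)/k₀ = -2863377.7 m.
Inverse transverse Mercator on WGS84 gives φ = -25.84830034°, λ = -107.96209997°.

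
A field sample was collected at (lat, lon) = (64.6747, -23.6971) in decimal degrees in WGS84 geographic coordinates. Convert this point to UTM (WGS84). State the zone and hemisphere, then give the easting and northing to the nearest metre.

Zone 27N: E 371299 m, N 7174940 m

Longitude -23.6971° lies in the 6° band [-24°, -18°), giving zone 27; latitude is north of the equator, so 27N.
Zone 27 central meridian λ₀ = 6×27 − 183 = -21°; Δλ = -2.6971°.
Transverse Mercator on WGS84 with k₀ = 0.9996 gives E = 371299.301 m, N = 7174940.091 m.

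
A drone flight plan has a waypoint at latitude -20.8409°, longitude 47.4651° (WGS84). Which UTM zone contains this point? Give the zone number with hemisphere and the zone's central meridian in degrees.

UTM zone = ⌊(λ + 180)/6⌋ + 1; 47.4651° ∈ [42°, 48°) → zone 38.
Hemisphere: S (φ < 0).
Central meridian λ₀ = 6×38 − 183 = 45°.

Zone 38S, central meridian 45°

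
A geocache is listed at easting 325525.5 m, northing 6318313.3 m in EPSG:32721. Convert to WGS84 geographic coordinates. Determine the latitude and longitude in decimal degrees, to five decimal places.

lat -33.26010°, lon -58.87310°

Zone 21S: λ₀ = -57°, k₀ = 0.9996, false easting 500000 m, false northing 10000000 m.
Meridian distance M = (N − FN)/k₀ = -3683160.0 m.
Inverse transverse Mercator on WGS84 gives φ = -33.26009987°, λ = -58.87310034°.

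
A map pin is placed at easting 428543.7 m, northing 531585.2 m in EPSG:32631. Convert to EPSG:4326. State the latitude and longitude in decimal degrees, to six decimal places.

lat 4.809000°, lon 2.355600°

Zone 31N: λ₀ = 3°, k₀ = 0.9996, false easting 500000 m.
Meridian distance M = (N − FN)/k₀ = 531797.9 m.
Inverse transverse Mercator on WGS84 gives φ = 4.80900003°, λ = 2.35560034°.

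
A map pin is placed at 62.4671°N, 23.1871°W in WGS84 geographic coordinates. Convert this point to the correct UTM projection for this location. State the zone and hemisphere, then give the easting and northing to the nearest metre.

Zone 27N: E 387219 m, N 6928126 m

Longitude -23.1871° lies in the 6° band [-24°, -18°), giving zone 27; latitude is north of the equator, so 27N.
Zone 27 central meridian λ₀ = 6×27 − 183 = -21°; Δλ = -2.1871°.
Transverse Mercator on WGS84 with k₀ = 0.9996 gives E = 387218.961 m, N = 6928126.412 m.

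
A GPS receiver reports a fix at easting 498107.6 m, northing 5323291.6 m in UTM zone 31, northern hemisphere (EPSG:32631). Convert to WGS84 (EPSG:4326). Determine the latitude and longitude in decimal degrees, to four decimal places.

Zone 31N: λ₀ = 3°, k₀ = 0.9996, false easting 500000 m.
Meridian distance M = (N − FN)/k₀ = 5325421.8 m.
Inverse transverse Mercator on WGS84 gives φ = 48.06289956°, λ = 2.97460029°.

lat 48.0629°, lon 2.9746°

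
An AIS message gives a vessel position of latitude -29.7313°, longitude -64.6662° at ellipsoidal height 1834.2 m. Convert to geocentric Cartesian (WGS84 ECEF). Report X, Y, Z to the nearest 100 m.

WGS84: a = 6378137 m, e² = 0.006694380; N(φ) = a/√(1−e²sin²φ) = 6383394.232 m.
X = (N+h)·cosφ·cosλ = 2372520.043 m; Y = (N+h)·cosφ·sinλ = -5011451.122 m; Z = (N(1−e²)+h)·sinφ = -3145453.598 m.

X 2372500 m, Y -5011500 m, Z -3145500 m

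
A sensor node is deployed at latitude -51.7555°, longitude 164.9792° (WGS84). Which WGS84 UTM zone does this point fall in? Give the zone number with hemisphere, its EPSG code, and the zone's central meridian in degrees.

Zone 58S (EPSG:32758), central meridian 165°

UTM zone = ⌊(λ + 180)/6⌋ + 1; 164.9792° ∈ [162°, 168°) → zone 58.
Hemisphere: S (φ < 0).
Central meridian λ₀ = 6×58 − 183 = 165°.
EPSG code: 32758.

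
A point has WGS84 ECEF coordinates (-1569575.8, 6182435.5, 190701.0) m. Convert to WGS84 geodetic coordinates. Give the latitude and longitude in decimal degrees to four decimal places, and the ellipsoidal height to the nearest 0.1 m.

lat 1.7240°, lon 104.2451°, h 3296.1 m

λ = atan2(Y, X) = 104.24510023°; p = √(X²+Y²) = 6378563.9 m.
Bowring's method on WGS84 (a = 6378137 m, b = 6356752.314 m) gives φ = 1.72399974°, h = 3296.126 m.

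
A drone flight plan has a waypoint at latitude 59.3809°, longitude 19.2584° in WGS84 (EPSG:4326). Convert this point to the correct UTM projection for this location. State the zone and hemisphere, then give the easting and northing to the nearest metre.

Longitude 19.2584° lies in the 6° band [18°, 24°), giving zone 34; latitude is north of the equator, so 34N.
Zone 34 central meridian λ₀ = 6×34 − 183 = 21°; Δλ = -1.7416°.
Transverse Mercator on WGS84 with k₀ = 0.9996 gives E = 401055.699 m, N = 6583760.972 m.

Zone 34N: E 401056 m, N 6583761 m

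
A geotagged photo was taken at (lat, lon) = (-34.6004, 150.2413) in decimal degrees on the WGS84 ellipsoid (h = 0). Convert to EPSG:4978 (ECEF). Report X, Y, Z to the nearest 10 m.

X -4562620 m, Y 2608670 m, Z -3601470 m

WGS84: a = 6378137 m, e² = 0.006694380; N(φ) = a/√(1−e²sin²φ) = 6385032.162 m.
X = (N+h)·cosφ·cosλ = -4562619.784 m; Y = (N+h)·cosφ·sinλ = 2608671.249 m; Z = (N(1−e²)+h)·sinφ = -3601465.204 m.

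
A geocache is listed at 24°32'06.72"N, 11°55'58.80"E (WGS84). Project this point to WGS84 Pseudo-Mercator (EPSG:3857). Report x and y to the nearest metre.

x 1328375 m, y 2818762 m

Web Mercator is spherical with R = a = 6378137 m.
x = R·λ = 6378137 × 0.208270140 = 1328375.484 m.
y = R·ln tan(π/4 + φ/2) = 6378137 × 0.441941197 = 2818761.503 m.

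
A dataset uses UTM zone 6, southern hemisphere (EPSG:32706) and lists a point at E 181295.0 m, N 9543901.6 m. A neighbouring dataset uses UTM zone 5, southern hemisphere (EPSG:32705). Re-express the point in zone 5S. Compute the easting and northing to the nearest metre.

UTM 6S → geographic: φ = -4.12120020°, λ = -149.87029989°.
UTM 5S (λ₀ = -153°) forward: E = 847535.001 m, N = 9543793.013 m.

E 847535 m, N 9543793 m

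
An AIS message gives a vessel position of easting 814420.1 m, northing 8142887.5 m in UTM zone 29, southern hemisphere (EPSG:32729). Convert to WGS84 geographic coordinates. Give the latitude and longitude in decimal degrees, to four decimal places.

Zone 29S: λ₀ = -9°, k₀ = 0.9996, false easting 500000 m, false northing 10000000 m.
Meridian distance M = (N − FN)/k₀ = -1857855.6 m.
Inverse transverse Mercator on WGS84 gives φ = -16.77599996°, λ = -6.05069996°.

lat -16.7760°, lon -6.0507°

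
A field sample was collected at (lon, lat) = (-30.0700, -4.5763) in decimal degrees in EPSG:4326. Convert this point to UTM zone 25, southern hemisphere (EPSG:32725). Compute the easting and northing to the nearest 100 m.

E 825100 m, N 9493500 m

Zone 25 central meridian λ₀ = 6×25 − 183 = -33°; Δλ = +2.9300°.
Transverse Mercator on WGS84 with k₀ = 0.9996 gives E = 825144.038 m, N = 9493506.807 m.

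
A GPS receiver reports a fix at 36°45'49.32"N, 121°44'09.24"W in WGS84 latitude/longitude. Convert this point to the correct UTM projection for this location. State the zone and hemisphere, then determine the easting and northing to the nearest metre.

Zone 10N: E 612824 m, N 4069404 m

Longitude -121.7359° lies in the 6° band [-126°, -120°), giving zone 10; latitude is north of the equator, so 10N.
Zone 10 central meridian λ₀ = 6×10 − 183 = -123°; Δλ = +1.2641°.
Transverse Mercator on WGS84 with k₀ = 0.9996 gives E = 612824.361 m, N = 4069404.352 m.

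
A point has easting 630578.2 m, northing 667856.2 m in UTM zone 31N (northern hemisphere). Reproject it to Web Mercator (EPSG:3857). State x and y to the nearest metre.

Unproject from UTM 31N (λ₀ = 3°) → φ = 6.04080002°, λ = 4.17989990°.
Web Mercator (R = 6378137 m): x = 465304.329 m, y = 673708.083 m.

x 465304 m, y 673708 m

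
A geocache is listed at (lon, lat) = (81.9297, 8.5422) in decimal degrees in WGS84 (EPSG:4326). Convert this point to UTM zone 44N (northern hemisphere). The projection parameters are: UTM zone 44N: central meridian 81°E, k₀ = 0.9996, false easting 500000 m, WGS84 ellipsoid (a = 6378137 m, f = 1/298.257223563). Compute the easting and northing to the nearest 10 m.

Zone 44 central meridian λ₀ = 6×44 − 183 = 81°; Δλ = +0.9297°.
Transverse Mercator on WGS84 with k₀ = 0.9996 gives E = 602316.585 m, N = 944363.014 m.

E 602320 m, N 944360 m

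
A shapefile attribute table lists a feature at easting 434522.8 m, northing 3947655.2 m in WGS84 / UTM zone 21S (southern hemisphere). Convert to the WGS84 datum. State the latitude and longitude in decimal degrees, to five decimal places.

lat -54.61430°, lon -58.01390°

Zone 21S: λ₀ = -57°, k₀ = 0.9996, false easting 500000 m, false northing 10000000 m.
Meridian distance M = (N − FN)/k₀ = -6054766.7 m.
Inverse transverse Mercator on WGS84 gives φ = -54.61429981°, λ = -58.01389942°.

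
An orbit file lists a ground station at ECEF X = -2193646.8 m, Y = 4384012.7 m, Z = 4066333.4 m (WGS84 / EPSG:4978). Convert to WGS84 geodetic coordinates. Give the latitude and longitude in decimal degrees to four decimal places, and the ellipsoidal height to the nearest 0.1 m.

lat 39.8646°, lon 116.5822°, h -193.6 m

λ = atan2(Y, X) = 116.58220018°; p = √(X²+Y²) = 4902209.1 m.
Bowring's method on WGS84 (a = 6378137 m, b = 6356752.314 m) gives φ = 39.86459947°, h = -193.570 m.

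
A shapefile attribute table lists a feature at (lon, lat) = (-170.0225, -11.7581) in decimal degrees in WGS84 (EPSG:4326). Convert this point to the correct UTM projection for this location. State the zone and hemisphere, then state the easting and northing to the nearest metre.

Zone 2S: E 606508 m, N 8700010 m

Longitude -170.0225° lies in the 6° band [-174°, -168°), giving zone 2; latitude is south of the equator, so 2S.
Zone 2 central meridian λ₀ = 6×2 − 183 = -171°; Δλ = +0.9775°.
Transverse Mercator on WGS84 with k₀ = 0.9996 gives E = 606508.468 m, N = 8700009.806 m.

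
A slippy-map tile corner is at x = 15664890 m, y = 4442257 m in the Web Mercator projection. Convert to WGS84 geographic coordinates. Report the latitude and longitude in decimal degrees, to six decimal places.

R = 6378137 m. λ = x/R = 140.72010111°.
φ = 2·arctan(exp(y/R)) − 90° = 2·arctan(2.00668) − 90° = 37.02259710°.

lat 37.022597°, lon 140.720101°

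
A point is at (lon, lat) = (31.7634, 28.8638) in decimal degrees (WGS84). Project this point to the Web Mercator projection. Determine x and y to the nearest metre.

x 3535886 m, y 3358322 m

Web Mercator is spherical with R = a = 6378137 m.
x = R·λ = 6378137 × 0.554375912 = 3535885.514 m.
y = R·ln tan(π/4 + φ/2) = 6378137 × 0.526536545 = 3358322.222 m.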